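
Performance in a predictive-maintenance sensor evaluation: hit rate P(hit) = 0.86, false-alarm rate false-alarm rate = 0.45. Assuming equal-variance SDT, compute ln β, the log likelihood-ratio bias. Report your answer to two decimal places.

ln β = -0.58

z(H) = z(0.86) = 1.080
z(FA) = z(0.45) = -0.126
ln β = −½·[z(H)² − z(FA)²] = −0.5 × (1.166 − 0.016) = -0.575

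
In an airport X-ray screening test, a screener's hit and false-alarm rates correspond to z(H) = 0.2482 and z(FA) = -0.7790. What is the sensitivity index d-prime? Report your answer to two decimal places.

d-prime = 1.03

d' = z(H) − z(FA) = 0.2482 − (-0.7790) = 1.0272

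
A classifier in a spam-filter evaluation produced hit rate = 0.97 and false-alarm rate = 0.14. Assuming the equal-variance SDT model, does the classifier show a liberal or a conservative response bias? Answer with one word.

liberal

z(H) = 1.881, z(FA) = -1.080
c = −½·(z(H) + z(FA)) = -0.4005
c < 0 → liberal criterion (biased toward responding “yes”).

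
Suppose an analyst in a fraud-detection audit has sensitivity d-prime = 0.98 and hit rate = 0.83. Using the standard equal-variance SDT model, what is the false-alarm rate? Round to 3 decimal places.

z(hit rate) = z(0.83) = 0.9542
z(FA) = z(H) − d' = 0.9542 − 0.98 = -0.0258
false-alarm rate = Φ(-0.0258) = 0.4897

false-alarm rate = 0.490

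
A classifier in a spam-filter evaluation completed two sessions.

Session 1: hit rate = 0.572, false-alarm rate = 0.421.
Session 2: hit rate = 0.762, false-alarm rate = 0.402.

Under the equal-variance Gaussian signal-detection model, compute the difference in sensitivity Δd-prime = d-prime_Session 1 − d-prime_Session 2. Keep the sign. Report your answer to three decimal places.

Session 1: z(0.572) = 0.1815, z(0.421) = -0.1993, d' = 0.3808
Session 2: z(0.762) = 0.7128, z(0.402) = -0.2482, d' = 0.9610
Δd' = d'_Session 1 − d'_Session 2 = 0.3808 − 0.9610 = -0.5802
Session 2 has the higher sensitivity.

Δd-prime = -0.580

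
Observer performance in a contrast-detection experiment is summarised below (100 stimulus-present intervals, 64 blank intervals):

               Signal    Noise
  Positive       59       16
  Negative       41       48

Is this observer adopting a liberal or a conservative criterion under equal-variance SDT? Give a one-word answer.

z(H) = 0.228, z(FA) = -0.674
c = −½·(z(H) + z(FA)) = 0.223
c > 0 → conservative criterion (biased toward responding “no”).

conservative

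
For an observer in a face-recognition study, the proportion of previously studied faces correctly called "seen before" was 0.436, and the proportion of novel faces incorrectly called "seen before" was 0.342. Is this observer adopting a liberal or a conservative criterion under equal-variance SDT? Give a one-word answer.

conservative

z(H) = -0.161, z(FA) = -0.407
c = −½·(z(H) + z(FA)) = 0.284
c > 0 → conservative criterion (biased toward responding “no”).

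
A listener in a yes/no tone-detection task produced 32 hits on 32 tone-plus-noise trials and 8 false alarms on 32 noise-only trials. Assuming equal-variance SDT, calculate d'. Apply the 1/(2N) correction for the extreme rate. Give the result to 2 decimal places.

The hit rate is 32/32 = 1, so apply the 1/(2N) correction: H → 1 − 1/(2·32) = 0.98438.
z(H) = z(0.98438) = 2.154
z(FA) = z(0.25000) = -0.674
d' = 2.154 − (-0.674) = 2.828

d' = 2.83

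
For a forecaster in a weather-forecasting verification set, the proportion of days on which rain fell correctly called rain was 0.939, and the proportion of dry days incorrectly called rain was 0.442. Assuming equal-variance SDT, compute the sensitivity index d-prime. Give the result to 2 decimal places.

z(0.939) = 1.546, z(0.442) = -0.146
d' = z(H) − z(FA) = 1.546 − (-0.146) = 1.692

d-prime = 1.69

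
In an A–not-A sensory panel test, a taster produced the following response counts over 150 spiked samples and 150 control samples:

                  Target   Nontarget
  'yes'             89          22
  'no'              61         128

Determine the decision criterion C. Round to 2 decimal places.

H = 89/150 = 0.5933
FA = 22/150 = 0.1467
Φ⁻¹(0.5933) = 0.2360, Φ⁻¹(0.1467) = -1.0507
c = −½·[z(H) + z(FA)] = −0.5 × (0.2360 + (-1.0507)) = 0.40735
c > 0: the taster has a conservative response bias.

C = 0.41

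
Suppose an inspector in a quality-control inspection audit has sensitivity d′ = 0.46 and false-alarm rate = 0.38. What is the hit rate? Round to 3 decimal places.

hit rate = 0.561

z(false-alarm rate) = z(0.38) = -0.3055
z(H) = z(FA) + d' = -0.3055 + 0.46 = 0.1545
hit rate = Φ(0.1545) = 0.5614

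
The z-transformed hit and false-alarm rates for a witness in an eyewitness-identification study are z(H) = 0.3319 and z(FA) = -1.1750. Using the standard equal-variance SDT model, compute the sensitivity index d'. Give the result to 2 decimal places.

d' = z(H) − z(FA) = 0.3319 − (-1.1750) = 1.5069

d' = 1.51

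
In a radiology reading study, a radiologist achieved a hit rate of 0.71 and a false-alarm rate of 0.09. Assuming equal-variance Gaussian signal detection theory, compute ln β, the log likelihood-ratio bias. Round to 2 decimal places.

z(H) = z(0.71) = 0.553
z(FA) = z(0.09) = -1.341
ln β = −½·[z(H)² − z(FA)²] = −0.5 × (0.306 − 1.798) = 0.746

ln β = 0.75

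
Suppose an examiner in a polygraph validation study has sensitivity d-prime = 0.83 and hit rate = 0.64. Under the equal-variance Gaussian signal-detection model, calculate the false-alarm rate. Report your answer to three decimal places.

false-alarm rate = 0.319

z(hit rate) = z(0.64) = 0.3585
z(FA) = z(H) − d' = 0.3585 − 0.83 = -0.4715
false-alarm rate = Φ(-0.4715) = 0.3186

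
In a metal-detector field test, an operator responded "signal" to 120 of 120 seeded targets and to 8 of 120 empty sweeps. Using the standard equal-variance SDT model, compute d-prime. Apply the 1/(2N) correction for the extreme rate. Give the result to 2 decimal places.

d-prime = 4.14

The hit rate is 120/120 = 1, so apply the 1/(2N) correction: H → 1 − 1/(2·120) = 0.99583.
z(H) = z(0.99583) = 2.638
z(FA) = z(0.06667) = -1.501
d' = 2.638 − (-1.501) = 4.139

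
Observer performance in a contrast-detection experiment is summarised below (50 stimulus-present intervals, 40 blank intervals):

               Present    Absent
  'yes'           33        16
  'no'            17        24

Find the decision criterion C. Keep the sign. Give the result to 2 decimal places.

C = -0.08

H = 33/50 = 0.6600
FA = 16/40 = 0.4000
Φ⁻¹(H) = 0.4125
Φ⁻¹(FA) = -0.2533
c = −½·[z(H) + z(FA)] = −0.5 × (0.4125 + (-0.2533)) = -0.0796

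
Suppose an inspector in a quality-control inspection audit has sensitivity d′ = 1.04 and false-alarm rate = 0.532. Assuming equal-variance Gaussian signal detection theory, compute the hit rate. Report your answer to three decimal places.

z(false-alarm rate) = z(0.532) = 0.0803
z(H) = z(FA) + d' = 0.0803 + 1.04 = 1.1203
hit rate = Φ(1.1203) = 0.8687

hit rate = 0.869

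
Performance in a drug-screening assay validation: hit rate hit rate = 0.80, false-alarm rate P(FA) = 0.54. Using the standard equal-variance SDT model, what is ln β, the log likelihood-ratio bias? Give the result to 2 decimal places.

ln β = -0.35

z(H) = z(0.80) = 0.842
z(FA) = z(0.54) = 0.100
ln β = −½·[z(H)² − z(FA)²] = −0.5 × (0.709 − 0.010) = -0.3495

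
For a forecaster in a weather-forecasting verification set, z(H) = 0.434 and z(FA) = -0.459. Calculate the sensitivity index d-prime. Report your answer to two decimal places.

d-prime = 0.89

d' = z(H) − z(FA) = 0.434 − (-0.459) = 0.893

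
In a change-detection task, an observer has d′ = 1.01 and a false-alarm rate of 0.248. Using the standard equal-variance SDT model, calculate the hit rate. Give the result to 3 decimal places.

hit rate = 0.629

z(false-alarm rate) = z(0.248) = -0.6808
z(H) = z(FA) + d' = -0.6808 + 1.01 = 0.3292
hit rate = Φ(0.3292) = 0.6290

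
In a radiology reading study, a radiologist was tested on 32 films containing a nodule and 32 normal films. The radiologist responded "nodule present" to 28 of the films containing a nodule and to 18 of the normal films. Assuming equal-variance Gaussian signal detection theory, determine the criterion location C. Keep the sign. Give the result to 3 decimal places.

H = 28/32 = 0.8750
FA = 18/32 = 0.5625
z(0.8750) = 1.1503, z(0.5625) = 0.1573
c = −½·[z(H) + z(FA)] = −0.5 × (1.1503 + 0.1573) = -0.6538

C = -0.654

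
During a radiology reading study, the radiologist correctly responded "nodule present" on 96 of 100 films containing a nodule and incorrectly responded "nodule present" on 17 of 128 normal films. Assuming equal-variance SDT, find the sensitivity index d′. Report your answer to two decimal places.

H = 96/100 = 0.9600
FA = 17/128 = 0.1328
Φ⁻¹(H) = Φ⁻¹(0.9600) = 1.751
Φ⁻¹(FA) = Φ⁻¹(0.1328) = -1.113
d' = z(H) − z(FA) = 1.751 − (-1.113) = 2.864

d′ = 2.86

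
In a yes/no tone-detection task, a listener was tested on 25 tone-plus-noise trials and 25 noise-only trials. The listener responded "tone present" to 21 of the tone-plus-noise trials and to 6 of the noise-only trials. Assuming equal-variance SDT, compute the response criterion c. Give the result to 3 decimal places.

c = -0.144

H = 21/25 = 0.8400
FA = 6/25 = 0.2400
Φ⁻¹(H) = Φ⁻¹(0.8400) = 0.9945
Φ⁻¹(FA) = Φ⁻¹(0.2400) = -0.7063
c = −½·[z(H) + z(FA)] = −0.5 × (0.9945 + (-0.7063)) = -0.1441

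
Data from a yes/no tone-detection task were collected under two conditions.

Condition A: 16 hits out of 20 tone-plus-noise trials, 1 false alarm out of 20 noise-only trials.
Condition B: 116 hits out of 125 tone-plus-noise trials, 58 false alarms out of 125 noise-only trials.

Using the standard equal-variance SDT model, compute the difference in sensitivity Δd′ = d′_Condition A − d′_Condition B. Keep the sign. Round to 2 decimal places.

Δd′ = 0.94

Condition A: z(0.8000) = 0.842, z(0.0500) = -1.645, d' = 2.487
Condition B: z(0.9280) = 1.461, z(0.4640) = -0.090, d' = 1.551
Δd' = d'_Condition A − d'_Condition B = 2.487 − 1.551 = 0.936
Condition A has the higher sensitivity.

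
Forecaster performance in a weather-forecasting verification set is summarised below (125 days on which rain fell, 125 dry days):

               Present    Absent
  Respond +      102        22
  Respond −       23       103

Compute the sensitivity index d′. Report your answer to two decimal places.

d′ = 1.83

H = 102/125 = 0.8160
FA = 22/125 = 0.1760
z(H) = z(0.8160) = 0.9002
z(FA) = z(0.1760) = -0.9307
d' = z(H) − z(FA) = 0.9002 − (-0.9307) = 1.8309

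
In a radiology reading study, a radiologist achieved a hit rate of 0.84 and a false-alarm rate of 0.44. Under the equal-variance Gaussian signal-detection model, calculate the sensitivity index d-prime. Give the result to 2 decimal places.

d-prime = 1.15

Φ⁻¹(H) = 0.994
Φ⁻¹(FA) = -0.151
d' = z(H) − z(FA) = 0.994 − (-0.151) = 1.145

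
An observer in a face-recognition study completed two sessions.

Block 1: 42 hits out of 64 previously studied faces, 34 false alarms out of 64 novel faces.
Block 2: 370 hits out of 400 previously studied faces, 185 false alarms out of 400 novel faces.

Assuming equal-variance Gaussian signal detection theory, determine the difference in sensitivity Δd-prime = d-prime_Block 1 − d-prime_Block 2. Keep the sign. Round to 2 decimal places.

Δd-prime = -1.21

Block 1: z(0.6562) = 0.402, z(0.5312) = 0.078, d' = 0.324
Block 2: z(0.9250) = 1.440, z(0.4625) = -0.094, d' = 1.534
Δd' = d'_Block 1 − d'_Block 2 = 0.324 − 1.534 = -1.210
Block 2 has the higher sensitivity.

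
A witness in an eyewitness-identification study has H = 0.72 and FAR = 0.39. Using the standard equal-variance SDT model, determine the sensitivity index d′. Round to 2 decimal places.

z(H) = z(0.72) = 0.5828
z(FA) = z(0.39) = -0.2793
d' = z(H) − z(FA) = 0.5828 − (-0.2793) = 0.8621

d′ = 0.86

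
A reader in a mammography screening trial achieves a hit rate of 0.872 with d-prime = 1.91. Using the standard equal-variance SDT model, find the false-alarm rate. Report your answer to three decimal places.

z(hit rate) = z(0.872) = 1.1359
z(FA) = z(H) − d' = 1.1359 − 1.91 = -0.7741
false-alarm rate = Φ(-0.7741) = 0.2194

false-alarm rate = 0.219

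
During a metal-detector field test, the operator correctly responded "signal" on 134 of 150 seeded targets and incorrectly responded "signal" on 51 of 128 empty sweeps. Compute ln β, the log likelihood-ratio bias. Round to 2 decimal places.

ln β = -0.74

H = 134/150 = 0.8933
FA = 51/128 = 0.3984
z(H) = z(0.8933) = 1.244
z(FA) = z(0.3984) = -0.257
ln β = −½·[z(H)² − z(FA)²] = −0.5 × (1.548 − 0.066) = -0.741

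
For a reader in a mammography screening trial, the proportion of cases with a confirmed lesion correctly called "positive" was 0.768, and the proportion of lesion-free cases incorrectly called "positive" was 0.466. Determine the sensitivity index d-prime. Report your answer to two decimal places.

d-prime = 0.82

z(H) = z(0.768) = 0.7323
z(FA) = z(0.466) = -0.0853
d' = z(H) − z(FA) = 0.7323 − (-0.0853) = 0.8176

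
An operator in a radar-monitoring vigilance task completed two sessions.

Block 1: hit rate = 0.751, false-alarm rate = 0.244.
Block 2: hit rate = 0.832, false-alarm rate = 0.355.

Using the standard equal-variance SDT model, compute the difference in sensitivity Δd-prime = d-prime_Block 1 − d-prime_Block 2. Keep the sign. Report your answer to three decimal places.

Block 1: z(0.751) = 0.6776, z(0.244) = -0.6935, d' = 1.3711
Block 2: z(0.832) = 0.9621, z(0.355) = -0.3719, d' = 1.3340
Δd' = d'_Block 1 − d'_Block 2 = 1.3711 − 1.3340 = 0.0371
Block 1 has the higher sensitivity.

Δd-prime = 0.037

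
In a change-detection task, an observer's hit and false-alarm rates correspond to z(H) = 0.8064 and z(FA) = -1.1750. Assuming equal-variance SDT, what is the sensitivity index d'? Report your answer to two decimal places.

d' = z(H) − z(FA) = 0.8064 − (-1.1750) = 1.9814

d' = 1.98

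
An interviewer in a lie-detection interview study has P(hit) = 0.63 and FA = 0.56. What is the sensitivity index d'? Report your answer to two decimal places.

d' = 0.18

Φ⁻¹(H) = Φ⁻¹(0.63) = 0.3319
Φ⁻¹(FA) = Φ⁻¹(0.56) = 0.1510
d' = z(H) − z(FA) = 0.3319 − 0.1510 = 0.1809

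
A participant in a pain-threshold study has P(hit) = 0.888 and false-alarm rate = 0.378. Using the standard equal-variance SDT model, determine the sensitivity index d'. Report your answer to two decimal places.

z(H) = 1.2160
z(FA) = -0.3107
d' = z(H) − z(FA) = 1.2160 − (-0.3107) = 1.5267

d' = 1.53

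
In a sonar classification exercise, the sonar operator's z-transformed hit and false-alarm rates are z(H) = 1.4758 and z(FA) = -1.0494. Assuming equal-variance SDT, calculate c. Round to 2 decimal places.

c = -0.21

c = −½·[z(H) + z(FA)] = −½·(1.4758 + (-1.0494)) = -0.2132
c < 0: the sonar operator has a liberal response bias.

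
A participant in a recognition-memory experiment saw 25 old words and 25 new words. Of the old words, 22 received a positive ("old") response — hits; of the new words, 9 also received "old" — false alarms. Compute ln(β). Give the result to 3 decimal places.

H = 22/25 = 0.8800
FA = 9/25 = 0.3600
Φ⁻¹(0.8800) = 1.1750, Φ⁻¹(0.3600) = -0.3585
ln β = −½·[z(H)² − z(FA)²] = −0.5 × (1.3806 − 0.1285) = -0.62605

ln β = -0.626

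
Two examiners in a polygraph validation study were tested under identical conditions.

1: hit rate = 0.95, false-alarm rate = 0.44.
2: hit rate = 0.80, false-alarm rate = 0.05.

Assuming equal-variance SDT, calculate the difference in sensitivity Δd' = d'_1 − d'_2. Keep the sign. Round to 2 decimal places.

1: z(0.95) = 1.645, z(0.44) = -0.151, d' = 1.796
2: z(0.80) = 0.842, z(0.05) = -1.645, d' = 2.487
Δd' = d'_1 − d'_2 = 1.796 − 2.487 = -0.691
2 has the higher sensitivity.

Δd' = -0.69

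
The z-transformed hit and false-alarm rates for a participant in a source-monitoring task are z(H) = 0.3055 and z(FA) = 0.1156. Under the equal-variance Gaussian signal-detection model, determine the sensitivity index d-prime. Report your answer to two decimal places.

d' = z(H) − z(FA) = 0.3055 − 0.1156 = 0.1899

d-prime = 0.19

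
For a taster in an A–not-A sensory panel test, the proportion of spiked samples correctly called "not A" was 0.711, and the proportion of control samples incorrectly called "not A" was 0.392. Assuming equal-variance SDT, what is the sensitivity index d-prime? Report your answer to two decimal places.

z(H) = z(0.711) = 0.5563
z(FA) = z(0.392) = -0.2741
d' = z(H) − z(FA) = 0.5563 − (-0.2741) = 0.8304

d-prime = 0.83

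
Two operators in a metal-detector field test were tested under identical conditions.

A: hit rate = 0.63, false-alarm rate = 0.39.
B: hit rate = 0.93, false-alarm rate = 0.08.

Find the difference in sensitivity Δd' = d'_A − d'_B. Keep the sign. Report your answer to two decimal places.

Δd' = -2.27

A: z(0.63) = 0.332, z(0.39) = -0.279, d' = 0.611
B: z(0.93) = 1.476, z(0.08) = -1.405, d' = 2.881
Δd' = d'_A − d'_B = 0.611 − 2.881 = -2.270
B has the higher sensitivity.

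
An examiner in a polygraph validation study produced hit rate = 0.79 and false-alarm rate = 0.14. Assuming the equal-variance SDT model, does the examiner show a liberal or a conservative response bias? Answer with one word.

conservative

z(H) = 0.806, z(FA) = -1.080
c = −½·(z(H) + z(FA)) = 0.137
c > 0 → conservative criterion (biased toward responding “no”).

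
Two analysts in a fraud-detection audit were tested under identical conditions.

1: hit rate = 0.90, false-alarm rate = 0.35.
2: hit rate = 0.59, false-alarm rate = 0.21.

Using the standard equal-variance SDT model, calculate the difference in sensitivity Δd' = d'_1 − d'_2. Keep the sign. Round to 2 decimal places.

1: z(0.90) = 1.282, z(0.35) = -0.385, d' = 1.667
2: z(0.59) = 0.228, z(0.21) = -0.806, d' = 1.034
Δd' = d'_1 − d'_2 = 1.667 − 1.034 = 0.633
1 has the higher sensitivity.

Δd' = 0.63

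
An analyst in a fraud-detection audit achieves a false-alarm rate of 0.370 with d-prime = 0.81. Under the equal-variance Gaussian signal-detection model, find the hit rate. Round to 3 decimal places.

z(false-alarm rate) = z(0.370) = -0.3319
z(H) = z(FA) + d' = -0.3319 + 0.81 = 0.4781
hit rate = Φ(0.4781) = 0.6837

hit rate = 0.684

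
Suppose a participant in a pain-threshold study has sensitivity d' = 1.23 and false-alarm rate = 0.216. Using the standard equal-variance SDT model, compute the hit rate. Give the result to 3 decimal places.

hit rate = 0.672

z(false-alarm rate) = z(0.216) = -0.7858
z(H) = z(FA) + d' = -0.7858 + 1.23 = 0.4442
hit rate = Φ(0.4442) = 0.6716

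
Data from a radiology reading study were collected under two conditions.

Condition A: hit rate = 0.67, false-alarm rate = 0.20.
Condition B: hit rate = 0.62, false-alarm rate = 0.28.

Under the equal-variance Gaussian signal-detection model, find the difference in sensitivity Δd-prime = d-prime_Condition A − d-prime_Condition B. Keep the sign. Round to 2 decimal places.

Condition A: z(0.67) = 0.440, z(0.20) = -0.842, d' = 1.282
Condition B: z(0.62) = 0.305, z(0.28) = -0.583, d' = 0.888
Δd' = d'_Condition A − d'_Condition B = 1.282 − 0.888 = 0.394
Condition A has the higher sensitivity.

Δd-prime = 0.39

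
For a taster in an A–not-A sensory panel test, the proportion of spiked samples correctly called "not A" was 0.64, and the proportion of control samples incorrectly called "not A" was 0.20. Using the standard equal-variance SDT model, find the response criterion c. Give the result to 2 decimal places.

z(H) = z(0.64) = 0.3585
z(FA) = z(0.20) = -0.8416
c = −½·[z(H) + z(FA)] = −0.5 × (0.3585 + (-0.8416)) = 0.24155
c > 0: the taster has a conservative response bias.

c = 0.24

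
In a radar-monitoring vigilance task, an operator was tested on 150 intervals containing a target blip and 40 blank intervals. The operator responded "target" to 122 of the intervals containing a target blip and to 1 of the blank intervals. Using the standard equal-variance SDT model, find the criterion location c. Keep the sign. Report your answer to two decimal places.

c = 0.53

H = 122/150 = 0.8133
FA = 1/40 = 0.0250
Φ⁻¹(H) = 0.8901
Φ⁻¹(FA) = -1.9600
c = −½·[z(H) + z(FA)] = −0.5 × (0.8901 + (-1.9600)) = 0.53495
c > 0: the operator has a conservative response bias.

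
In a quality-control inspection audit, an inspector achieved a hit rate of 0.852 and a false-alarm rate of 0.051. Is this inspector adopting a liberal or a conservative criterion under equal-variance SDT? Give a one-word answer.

z(H) = 1.045, z(FA) = -1.635
c = −½·(z(H) + z(FA)) = 0.295
c > 0 → conservative criterion (biased toward responding “no”).

conservative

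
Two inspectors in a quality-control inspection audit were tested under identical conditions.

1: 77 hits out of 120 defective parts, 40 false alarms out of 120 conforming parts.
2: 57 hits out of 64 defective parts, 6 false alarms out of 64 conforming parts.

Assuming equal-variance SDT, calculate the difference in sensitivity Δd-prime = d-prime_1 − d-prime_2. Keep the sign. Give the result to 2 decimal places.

1: z(0.6417) = 0.363, z(0.3333) = -0.431, d' = 0.794
2: z(0.8906) = 1.230, z(0.0938) = -1.318, d' = 2.548
Δd' = d'_1 − d'_2 = 0.794 − 2.548 = -1.754
2 has the higher sensitivity.

Δd-prime = -1.75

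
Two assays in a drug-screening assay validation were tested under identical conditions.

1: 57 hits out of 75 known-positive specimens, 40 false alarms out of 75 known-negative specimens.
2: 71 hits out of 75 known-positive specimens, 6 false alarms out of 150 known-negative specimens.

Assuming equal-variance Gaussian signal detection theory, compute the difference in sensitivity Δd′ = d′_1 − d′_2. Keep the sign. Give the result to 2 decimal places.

1: z(0.7600) = 0.706, z(0.5333) = 0.084, d' = 0.622
2: z(0.9467) = 1.614, z(0.0400) = -1.751, d' = 3.365
Δd' = d'_1 − d'_2 = 0.622 − 3.365 = -2.743
2 has the higher sensitivity.

Δd′ = -2.74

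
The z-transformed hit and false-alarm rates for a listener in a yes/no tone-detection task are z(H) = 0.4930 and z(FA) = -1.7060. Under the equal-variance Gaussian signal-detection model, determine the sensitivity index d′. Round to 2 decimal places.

d′ = 2.20

d' = z(H) − z(FA) = 0.4930 − (-1.7060) = 2.1990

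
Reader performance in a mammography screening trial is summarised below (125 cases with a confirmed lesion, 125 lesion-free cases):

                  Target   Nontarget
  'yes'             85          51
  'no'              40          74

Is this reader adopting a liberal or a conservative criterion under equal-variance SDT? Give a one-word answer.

liberal

z(H) = 0.468, z(FA) = -0.233
c = −½·(z(H) + z(FA)) = -0.1175
c < 0 → liberal criterion (biased toward responding “yes”).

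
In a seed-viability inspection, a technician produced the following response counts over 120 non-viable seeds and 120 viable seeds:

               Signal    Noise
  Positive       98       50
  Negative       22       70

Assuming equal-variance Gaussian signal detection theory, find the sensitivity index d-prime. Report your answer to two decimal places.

H = 98/120 = 0.8167
FA = 50/120 = 0.4167
z(H) = z(0.8167) = 0.903
z(FA) = z(0.4167) = -0.210
d' = z(H) − z(FA) = 0.903 − (-0.210) = 1.113

d-prime = 1.11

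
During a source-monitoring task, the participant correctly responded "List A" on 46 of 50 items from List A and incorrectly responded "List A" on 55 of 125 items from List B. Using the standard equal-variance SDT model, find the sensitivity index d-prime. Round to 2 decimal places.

H = 46/50 = 0.9200
FA = 55/125 = 0.4400
z(H) = z(0.9200) = 1.4051
z(FA) = z(0.4400) = -0.1510
d' = z(H) − z(FA) = 1.4051 − (-0.1510) = 1.5561

d-prime = 1.56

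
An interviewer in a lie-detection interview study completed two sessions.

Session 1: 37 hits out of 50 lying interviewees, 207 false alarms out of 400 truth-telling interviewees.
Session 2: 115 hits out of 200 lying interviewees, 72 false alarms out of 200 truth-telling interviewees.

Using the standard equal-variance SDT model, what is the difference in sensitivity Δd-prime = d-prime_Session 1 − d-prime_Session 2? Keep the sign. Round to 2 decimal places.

Session 1: z(0.7400) = 0.643, z(0.5175) = 0.044, d' = 0.599
Session 2: z(0.5750) = 0.189, z(0.3600) = -0.358, d' = 0.547
Δd' = d'_Session 1 − d'_Session 2 = 0.599 − 0.547 = 0.052
Session 1 has the higher sensitivity.

Δd-prime = 0.05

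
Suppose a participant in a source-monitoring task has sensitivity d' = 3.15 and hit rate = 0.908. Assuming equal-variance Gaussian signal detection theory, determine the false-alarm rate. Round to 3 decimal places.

false-alarm rate = 0.034

z(hit rate) = z(0.908) = 1.3285
z(FA) = z(H) − d' = 1.3285 − 3.15 = -1.8215
false-alarm rate = Φ(-1.8215) = 0.0343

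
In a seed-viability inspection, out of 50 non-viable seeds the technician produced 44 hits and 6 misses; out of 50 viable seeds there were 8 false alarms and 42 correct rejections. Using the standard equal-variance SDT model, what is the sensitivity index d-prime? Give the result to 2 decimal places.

d-prime = 2.17

H = 44/50 = 0.8800
FA = 8/50 = 0.1600
z(0.8800) = 1.1750, z(0.1600) = -0.9945
d' = z(H) − z(FA) = 1.1750 − (-0.9945) = 2.1695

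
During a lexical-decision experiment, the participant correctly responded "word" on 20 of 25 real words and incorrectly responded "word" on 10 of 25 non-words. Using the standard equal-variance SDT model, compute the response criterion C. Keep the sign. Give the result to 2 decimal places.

C = -0.29

H = 20/25 = 0.8000
FA = 10/25 = 0.4000
z(H) = z(0.8000) = 0.8416
z(FA) = z(0.4000) = -0.2533
c = −½·[z(H) + z(FA)] = −0.5 × (0.8416 + (-0.2533)) = -0.29415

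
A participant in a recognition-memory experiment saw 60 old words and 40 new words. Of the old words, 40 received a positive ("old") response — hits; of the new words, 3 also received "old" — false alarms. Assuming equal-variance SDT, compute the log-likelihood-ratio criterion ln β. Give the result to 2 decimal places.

ln β = 0.94

H = 40/60 = 0.6667
FA = 3/40 = 0.0750
z(H) = z(0.6667) = 0.431
z(FA) = z(0.0750) = -1.440
ln β = −½·[z(H)² − z(FA)²] = −0.5 × (0.186 − 2.074) = 0.944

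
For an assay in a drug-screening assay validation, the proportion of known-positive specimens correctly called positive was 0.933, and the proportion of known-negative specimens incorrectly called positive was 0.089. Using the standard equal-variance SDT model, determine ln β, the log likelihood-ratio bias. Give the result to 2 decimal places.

z(0.933) = 1.499, z(0.089) = -1.347
ln β = −½·[z(H)² − z(FA)²] = −0.5 × (2.247 − 1.814) = -0.2165

ln β = -0.22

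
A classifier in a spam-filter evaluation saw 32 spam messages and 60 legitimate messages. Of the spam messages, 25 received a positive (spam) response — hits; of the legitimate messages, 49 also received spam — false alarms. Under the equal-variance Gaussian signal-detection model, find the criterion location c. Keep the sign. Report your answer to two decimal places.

c = -0.84

H = 25/32 = 0.7812
FA = 49/60 = 0.8167
z(0.7812) = 0.776, z(0.8167) = 0.903
c = −½·[z(H) + z(FA)] = −0.5 × (0.776 + 0.903) = -0.8395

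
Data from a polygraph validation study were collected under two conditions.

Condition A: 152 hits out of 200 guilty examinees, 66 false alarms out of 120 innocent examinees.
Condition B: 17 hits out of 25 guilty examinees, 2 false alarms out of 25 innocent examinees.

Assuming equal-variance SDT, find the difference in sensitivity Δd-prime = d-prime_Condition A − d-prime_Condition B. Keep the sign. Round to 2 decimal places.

Condition A: z(0.7600) = 0.706, z(0.5500) = 0.126, d' = 0.580
Condition B: z(0.6800) = 0.468, z(0.0800) = -1.405, d' = 1.873
Δd' = d'_Condition A − d'_Condition B = 0.580 − 1.873 = -1.293
Condition B has the higher sensitivity.

Δd-prime = -1.29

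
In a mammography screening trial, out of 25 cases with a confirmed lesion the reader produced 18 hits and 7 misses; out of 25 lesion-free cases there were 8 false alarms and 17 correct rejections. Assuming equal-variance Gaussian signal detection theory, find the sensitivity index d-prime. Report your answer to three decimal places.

d-prime = 1.051

H = 18/25 = 0.7200
FA = 8/25 = 0.3200
Φ⁻¹(H) = Φ⁻¹(0.7200) = 0.5828
Φ⁻¹(FA) = Φ⁻¹(0.3200) = -0.4677
d' = z(H) − z(FA) = 0.5828 − (-0.4677) = 1.0505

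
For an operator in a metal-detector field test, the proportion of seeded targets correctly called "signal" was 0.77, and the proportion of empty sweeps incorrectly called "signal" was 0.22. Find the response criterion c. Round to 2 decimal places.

c = 0.02

z(0.77) = 0.7388, z(0.22) = -0.7722
c = −½·[z(H) + z(FA)] = −0.5 × (0.7388 + (-0.7722)) = 0.0167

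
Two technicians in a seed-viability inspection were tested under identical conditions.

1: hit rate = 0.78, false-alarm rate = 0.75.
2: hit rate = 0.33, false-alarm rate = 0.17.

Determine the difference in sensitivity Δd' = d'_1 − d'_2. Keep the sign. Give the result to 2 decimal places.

Δd' = -0.42

1: z(0.78) = 0.772, z(0.75) = 0.674, d' = 0.098
2: z(0.33) = -0.440, z(0.17) = -0.954, d' = 0.514
Δd' = d'_1 − d'_2 = 0.098 − 0.514 = -0.416
2 has the higher sensitivity.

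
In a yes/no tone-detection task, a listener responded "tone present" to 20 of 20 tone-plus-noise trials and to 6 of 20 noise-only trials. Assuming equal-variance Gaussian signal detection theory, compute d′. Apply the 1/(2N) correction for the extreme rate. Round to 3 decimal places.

The hit rate is 20/20 = 1, so apply the 1/(2N) correction: H → 1 − 1/(2·20) = 0.97500.
z(H) = z(0.97500) = 1.9600
z(FA) = z(0.30000) = -0.5244
d' = 1.9600 − (-0.5244) = 2.4844

d′ = 2.484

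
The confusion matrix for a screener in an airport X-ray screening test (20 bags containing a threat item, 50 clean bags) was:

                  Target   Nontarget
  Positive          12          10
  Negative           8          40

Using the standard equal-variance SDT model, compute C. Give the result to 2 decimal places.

H = 12/20 = 0.6000
FA = 10/50 = 0.2000
Φ⁻¹(0.6000) = 0.253, Φ⁻¹(0.2000) = -0.842
c = −½·[z(H) + z(FA)] = −0.5 × (0.253 + (-0.842)) = 0.2945

C = 0.29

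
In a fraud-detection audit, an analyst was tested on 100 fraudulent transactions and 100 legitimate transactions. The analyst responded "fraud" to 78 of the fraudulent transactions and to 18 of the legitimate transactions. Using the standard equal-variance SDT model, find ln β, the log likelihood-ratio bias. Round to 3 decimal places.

ln β = 0.121

H = 78/100 = 0.7800
FA = 18/100 = 0.1800
z(H) = z(0.7800) = 0.7722
z(FA) = z(0.1800) = -0.9154
ln β = −½·[z(H)² − z(FA)²] = −0.5 × (0.5963 − 0.8380) = 0.12085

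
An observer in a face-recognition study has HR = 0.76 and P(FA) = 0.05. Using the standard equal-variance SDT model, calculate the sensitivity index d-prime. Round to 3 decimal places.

d-prime = 2.351

z(0.76) = 0.7063, z(0.05) = -1.6449
d' = z(H) − z(FA) = 0.7063 − (-1.6449) = 2.3512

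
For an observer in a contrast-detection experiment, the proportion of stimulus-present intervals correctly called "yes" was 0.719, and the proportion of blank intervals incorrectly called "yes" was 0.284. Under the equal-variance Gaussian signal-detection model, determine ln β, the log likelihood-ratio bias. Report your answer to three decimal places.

z(H) = z(0.719) = 0.5799
z(FA) = z(0.284) = -0.5710
ln β = −½·[z(H)² − z(FA)²] = −0.5 × (0.3363 − 0.3260) = -0.00515

ln β = -0.005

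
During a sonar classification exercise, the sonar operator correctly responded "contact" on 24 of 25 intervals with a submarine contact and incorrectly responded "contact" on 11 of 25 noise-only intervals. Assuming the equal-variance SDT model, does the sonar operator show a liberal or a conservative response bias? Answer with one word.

liberal

z(H) = 1.751, z(FA) = -0.151
c = −½·(z(H) + z(FA)) = -0.800
c < 0 → liberal criterion (biased toward responding “yes”).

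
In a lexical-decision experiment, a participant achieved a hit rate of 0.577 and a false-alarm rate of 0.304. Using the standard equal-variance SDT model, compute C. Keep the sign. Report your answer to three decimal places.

C = 0.159

Φ⁻¹(H) = Φ⁻¹(0.577) = 0.1942
Φ⁻¹(FA) = Φ⁻¹(0.304) = -0.5129
c = −½·[z(H) + z(FA)] = −0.5 × (0.1942 + (-0.5129)) = 0.15935
c > 0: the participant has a conservative response bias.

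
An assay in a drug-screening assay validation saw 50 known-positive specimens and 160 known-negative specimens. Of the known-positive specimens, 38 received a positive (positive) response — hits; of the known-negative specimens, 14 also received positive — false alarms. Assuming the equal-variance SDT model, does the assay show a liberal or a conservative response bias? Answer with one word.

conservative

z(H) = 0.706, z(FA) = -1.356
c = −½·(z(H) + z(FA)) = 0.325
c > 0 → conservative criterion (biased toward responding “no”).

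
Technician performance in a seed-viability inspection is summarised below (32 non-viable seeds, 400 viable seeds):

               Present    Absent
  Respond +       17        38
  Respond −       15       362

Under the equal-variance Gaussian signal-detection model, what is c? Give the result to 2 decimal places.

c = 0.62

H = 17/32 = 0.5312
FA = 38/400 = 0.0950
z(0.5312) = 0.0783, z(0.0950) = -1.3106
c = −½·[z(H) + z(FA)] = −0.5 × (0.0783 + (-1.3106)) = 0.61615
c > 0: the technician has a conservative response bias.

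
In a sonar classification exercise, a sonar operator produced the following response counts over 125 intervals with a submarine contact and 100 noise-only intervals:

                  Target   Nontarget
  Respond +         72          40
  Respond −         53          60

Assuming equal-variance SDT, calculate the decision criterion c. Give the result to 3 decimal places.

H = 72/125 = 0.5760
FA = 40/100 = 0.4000
Φ⁻¹(H) = 0.1917
Φ⁻¹(FA) = -0.2533
c = −½·[z(H) + z(FA)] = −0.5 × (0.1917 + (-0.2533)) = 0.0308

c = 0.031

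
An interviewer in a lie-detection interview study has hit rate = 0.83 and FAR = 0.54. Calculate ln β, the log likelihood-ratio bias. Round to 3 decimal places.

ln β = -0.450

Φ⁻¹(0.83) = 0.9542, Φ⁻¹(0.54) = 0.1004
ln β = −½·[z(H)² − z(FA)²] = −0.5 × (0.9105 − 0.0101) = -0.4502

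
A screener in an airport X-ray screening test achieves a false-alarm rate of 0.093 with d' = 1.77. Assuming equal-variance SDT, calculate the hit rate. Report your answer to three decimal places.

z(false-alarm rate) = z(0.093) = -1.3225
z(H) = z(FA) + d' = -1.3225 + 1.77 = 0.4475
hit rate = Φ(0.4475) = 0.6727

hit rate = 0.673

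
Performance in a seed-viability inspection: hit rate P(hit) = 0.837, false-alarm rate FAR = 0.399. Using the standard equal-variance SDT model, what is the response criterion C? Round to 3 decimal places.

Φ⁻¹(0.837) = 0.9822, Φ⁻¹(0.399) = -0.2559
c = −½·[z(H) + z(FA)] = −0.5 × (0.9822 + (-0.2559)) = -0.36315
c < 0: the technician has a liberal response bias.

C = -0.363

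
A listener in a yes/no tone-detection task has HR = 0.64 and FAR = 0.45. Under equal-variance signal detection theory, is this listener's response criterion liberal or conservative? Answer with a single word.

z(H) = 0.358, z(FA) = -0.126
c = −½·(z(H) + z(FA)) = -0.116
c < 0 → liberal criterion (biased toward responding “yes”).

liberal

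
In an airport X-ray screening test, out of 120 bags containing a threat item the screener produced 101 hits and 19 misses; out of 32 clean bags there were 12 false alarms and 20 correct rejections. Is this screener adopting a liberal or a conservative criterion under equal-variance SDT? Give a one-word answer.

liberal

z(H) = 1.001, z(FA) = -0.319
c = −½·(z(H) + z(FA)) = -0.341
c < 0 → liberal criterion (biased toward responding “yes”).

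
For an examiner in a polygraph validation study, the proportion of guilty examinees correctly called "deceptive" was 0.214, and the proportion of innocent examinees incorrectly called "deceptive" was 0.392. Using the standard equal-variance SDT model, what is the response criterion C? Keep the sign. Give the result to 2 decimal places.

Φ⁻¹(H) = Φ⁻¹(0.214) = -0.7926
Φ⁻¹(FA) = Φ⁻¹(0.392) = -0.2741
c = −½·[z(H) + z(FA)] = −0.5 × (-0.7926 + (-0.2741)) = 0.53335
c > 0: the examiner has a conservative response bias.

C = 0.53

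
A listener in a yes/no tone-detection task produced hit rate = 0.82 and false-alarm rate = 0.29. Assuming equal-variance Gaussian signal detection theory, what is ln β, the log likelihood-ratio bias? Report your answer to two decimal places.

z(0.82) = 0.915, z(0.29) = -0.553
ln β = −½·[z(H)² − z(FA)²] = −0.5 × (0.837 − 0.306) = -0.2655

ln β = -0.27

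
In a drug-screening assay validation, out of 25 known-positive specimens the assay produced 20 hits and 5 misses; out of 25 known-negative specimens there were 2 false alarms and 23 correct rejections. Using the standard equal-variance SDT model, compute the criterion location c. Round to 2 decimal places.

H = 20/25 = 0.8000
FA = 2/25 = 0.0800
Φ⁻¹(H) = 0.842
Φ⁻¹(FA) = -1.405
c = −½·[z(H) + z(FA)] = −0.5 × (0.842 + (-1.405)) = 0.2815
c > 0: the assay has a conservative response bias.

c = 0.28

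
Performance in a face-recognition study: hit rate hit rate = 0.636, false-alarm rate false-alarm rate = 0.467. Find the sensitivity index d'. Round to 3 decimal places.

d' = 0.431

z(0.636) = 0.3478, z(0.467) = -0.0828
d' = z(H) − z(FA) = 0.3478 − (-0.0828) = 0.4306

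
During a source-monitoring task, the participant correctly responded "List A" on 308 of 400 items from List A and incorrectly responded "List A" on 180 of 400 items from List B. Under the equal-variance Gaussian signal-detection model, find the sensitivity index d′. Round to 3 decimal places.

d′ = 0.865

H = 308/400 = 0.7700
FA = 180/400 = 0.4500
z(0.7700) = 0.7388, z(0.4500) = -0.1257
d' = z(H) − z(FA) = 0.7388 − (-0.1257) = 0.8645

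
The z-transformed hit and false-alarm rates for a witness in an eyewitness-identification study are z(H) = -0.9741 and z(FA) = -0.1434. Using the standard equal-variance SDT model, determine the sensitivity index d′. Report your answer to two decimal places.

d' = z(H) − z(FA) = -0.9741 − (-0.1434) = -0.8307

d′ = -0.83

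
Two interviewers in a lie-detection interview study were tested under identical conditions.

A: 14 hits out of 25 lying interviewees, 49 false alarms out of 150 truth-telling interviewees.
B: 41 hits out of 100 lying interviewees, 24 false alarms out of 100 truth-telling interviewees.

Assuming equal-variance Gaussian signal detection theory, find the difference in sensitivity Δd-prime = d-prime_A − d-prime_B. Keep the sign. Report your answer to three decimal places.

A: z(0.5600) = 0.1510, z(0.3267) = -0.4490, d' = 0.6000
B: z(0.4100) = -0.2275, z(0.2400) = -0.7063, d' = 0.4788
Δd' = d'_A − d'_B = 0.6000 − 0.4788 = 0.1212
A has the higher sensitivity.

Δd-prime = 0.121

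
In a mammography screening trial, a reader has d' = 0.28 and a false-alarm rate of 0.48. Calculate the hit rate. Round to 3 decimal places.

z(false-alarm rate) = z(0.48) = -0.0502
z(H) = z(FA) + d' = -0.0502 + 0.28 = 0.2298
hit rate = Φ(0.2298) = 0.5909

hit rate = 0.591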